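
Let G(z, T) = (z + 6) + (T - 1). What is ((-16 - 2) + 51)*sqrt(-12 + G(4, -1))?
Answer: 66*I ≈ 66.0*I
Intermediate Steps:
G(z, T) = 5 + T + z (G(z, T) = (6 + z) + (-1 + T) = 5 + T + z)
((-16 - 2) + 51)*sqrt(-12 + G(4, -1)) = ((-16 - 2) + 51)*sqrt(-12 + (5 - 1 + 4)) = (-18 + 51)*sqrt(-12 + 8) = 33*sqrt(-4) = 33*(2*I) = 66*I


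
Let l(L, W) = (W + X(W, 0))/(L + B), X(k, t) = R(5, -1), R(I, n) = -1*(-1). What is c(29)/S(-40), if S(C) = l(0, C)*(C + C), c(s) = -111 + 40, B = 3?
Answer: -71/1040 ≈ -0.068269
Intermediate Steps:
R(I, n) = 1
X(k, t) = 1
l(L, W) = (1 + W)/(3 + L) (l(L, W) = (W + 1)/(L + 3) = (1 + W)/(3 + L))
c(s) = -71
S(C) = 2*C*(⅓ + C/3) (S(C) = ((1 + C)/(3 + 0))*(C + C) = ((1 + C)/3)*(2*C) = (⅓ + C/3)*(2*C) = 2*C*(⅓ + C/3))
c(29)/S(-40) = -71*(-3/(80*(1 - 40))) = -71/((⅔)*(-40)*(-39)) = -71/1040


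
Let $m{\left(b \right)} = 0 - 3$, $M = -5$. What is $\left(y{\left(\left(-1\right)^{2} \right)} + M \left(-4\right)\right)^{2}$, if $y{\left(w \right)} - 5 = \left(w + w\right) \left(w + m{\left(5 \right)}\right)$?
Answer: $441$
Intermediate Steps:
$m{\left(b \right)} = -3$ ($m{\left(b \right)} = 0 - 3 = -3$)
$y{\left(w \right)} = 5 + 2 w \left(-3 + w\right)$ ($y{\left(w \right)} = 5 + \left(w + w\right) \left(w - 3\right) = 5 + 2 w \left(-3 + w\right)$)
$\left(y{\left(\left(-1\right)^{2} \right)} + M \left(-4\right)\right)^{2} = \left(\left(5 - 6 \left(-1\right)^{2} + 2 \left(\left(-1\right)^{2}\right)^{2}\right) - -20\right)^{2} = \left(\left(5 - 6 + 2 \cdot 1^{2}\right) + 20\right)^{2} = \left(\left(5 - 6 + 2 \cdot 1\right) + 20\right)^{2} = \left(\left(5 - 6 + 2\right) + 20\right)^{2} = \left(1 + 20\right)^{2} = 21^{2} = 441$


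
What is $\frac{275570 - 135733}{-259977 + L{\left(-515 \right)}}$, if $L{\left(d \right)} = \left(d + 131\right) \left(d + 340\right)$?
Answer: $- \frac{139837}{192777} \approx -0.72538$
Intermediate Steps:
$L{\left(d \right)} = \left(131 + d\right) \left(340 + d\right)$
$\frac{275570 - 135733}{-259977 + L{\left(-515 \right)}} = \frac{275570 - 135733}{-259977 + \left(44540 + \left(-515\right)^{2} + 471 \left(-515\right)\right)} = \frac{139837}{-259977 + \left(44540 + 265225 - 242565\right)} = \frac{139837}{-259977 + 67200} = \frac{139837}{-192777} = 139837 \left(- \frac{1}{192777}\right) = - \frac{139837}{192777}$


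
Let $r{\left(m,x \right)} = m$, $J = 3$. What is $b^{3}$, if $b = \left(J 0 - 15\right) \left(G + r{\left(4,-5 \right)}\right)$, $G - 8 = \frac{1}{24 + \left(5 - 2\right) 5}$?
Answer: $- \frac{12895213625}{2197} \approx -5.8695 \cdot 10^{6}$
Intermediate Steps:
$G = \frac{313}{39}$ ($G = 8 + \frac{1}{24 + \left(5 - 2\right) 5} = 8 + \frac{1}{24 + 3 \cdot 5} = 8 + \frac{1}{24 + 15} = 8 + \frac{1}{39} = \frac{313}{39} \approx 8.0256$)
$b = - \frac{2345}{13}$ ($b = \left(3 \cdot 0 - 15\right) \left(\frac{313}{39} + 4\right) = \left(0 - 15\right) \frac{469}{39} = \left(-15\right) \frac{469}{39} = - \frac{2345}{13} \approx -180.38$)
$b^{3} = \left(- \frac{2345}{13}\right)^{3} = - \frac{12895213625}{2197}$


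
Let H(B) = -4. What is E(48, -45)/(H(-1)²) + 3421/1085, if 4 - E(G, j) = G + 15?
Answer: -9279/17360 ≈ -0.53450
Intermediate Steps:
E(G, j) = -11 - G (E(G, j) = 4 - (G + 15) = 4 - (15 + G) = 4 + (-15 - G) = -11 - G)
E(48, -45)/(H(-1)²) + 3421/1085 = (-11 - 1*48)/((-4)²) + 3421/1085 = (-11 - 48)/16 + 3421*(1/1085) = -59*1/16 + 3421/1085 = -59/16 + 3421/1085 = -9279/17360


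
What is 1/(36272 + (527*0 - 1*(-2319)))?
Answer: 1/38591 ≈ 2.5913e-5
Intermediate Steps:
1/(36272 + (527*0 - 1*(-2319))) = 1/(36272 + (0 + 2319)) = 1/(36272 + 2319) = 1/38591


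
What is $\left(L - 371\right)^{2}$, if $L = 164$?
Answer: $42849$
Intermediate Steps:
$\left(L - 371\right)^{2} = \left(164 - 371\right)^{2} = \left(-207\right)^{2} = 42849$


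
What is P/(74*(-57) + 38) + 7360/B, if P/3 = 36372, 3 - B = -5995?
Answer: -77964121/3133955 ≈ -24.877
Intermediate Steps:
B = 5998 (B = 3 - 1*(-5995) = 3 + 5995 = 5998)
P = 109116 (P = 3*36372 = 109116)
P/(74*(-57) + 38) + 7360/B = 109116/(74*(-57) + 38) + 7360/5998 = 109116/(-4218 + 38) + 7360*(1/5998) = 109116/(-4180) + 3680/2999 = 109116*(-1/4180) + 3680/2999 = -27279/1045 + 3680/2999 = -77964121/3133955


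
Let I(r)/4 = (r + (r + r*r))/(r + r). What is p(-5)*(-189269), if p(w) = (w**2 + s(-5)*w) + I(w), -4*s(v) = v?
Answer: -9652719/4 ≈ -2.4132e+6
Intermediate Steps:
s(v) = -v/4
I(r) = 2*(r**2 + 2*r)/r (I(r) = 4*((r + (r + r*r))/(r + r)) = 4*((r + (r + r**2))/((2*r))) = 4*((r**2 + 2*r)*(1/(2*r))) = 4*((r**2 + 2*r)/(2*r)) = 2*(r**2 + 2*r)/r)
p(w) = 4 + w**2 + 13*w/4 (p(w) = (w**2 + (-1/4*(-5))*w) + (4 + 2*w) = (w**2 + 5*w/4) + (4 + 2*w) = 4 + w**2 + 13*w/4)
p(-5)*(-189269) = (4 + (-5)**2 + (13/4)*(-5))*(-189269) = (4 + 25 - 65/4)*(-189269) = (51/4)*(-189269) = -9652719/4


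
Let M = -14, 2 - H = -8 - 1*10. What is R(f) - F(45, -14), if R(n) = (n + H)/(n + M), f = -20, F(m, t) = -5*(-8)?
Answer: -40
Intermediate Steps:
H = 20 (H = 2 - (-8 - 1*10) = 2 - (-8 - 10) = 2 - 1*(-18) = 2 + 18 = 20)
F(m, t) = 40
R(n) = (20 + n)/(-14 + n) (R(n) = (n + 20)/(n - 14) = (20 + n)/(-14 + n))
R(f) - F(45, -14) = (20 - 20)/(-14 - 20) - 1*40 = 0/(-34) - 40 = -1/34*0 - 40 = 0 - 40 = -40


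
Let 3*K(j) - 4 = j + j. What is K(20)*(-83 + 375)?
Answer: 12848/3 ≈ 4282.7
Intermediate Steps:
K(j) = 4/3 + 2*j/3 (K(j) = 4/3 + (j + j)/3 = 4/3 + (2*j)/3 = 4/3 + 2*j/3)
K(20)*(-83 + 375) = (4/3 + (⅔)*20)*(-83 + 375) = (4/3 + 40/3)*292 = (44/3)*292 = 12848/3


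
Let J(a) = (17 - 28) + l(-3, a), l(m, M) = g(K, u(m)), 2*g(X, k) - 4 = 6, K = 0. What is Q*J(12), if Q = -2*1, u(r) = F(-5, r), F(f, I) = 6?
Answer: 12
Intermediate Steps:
u(r) = 6
Q = -2
g(X, k) = 5 (g(X, k) = 2 + (1/2)*6 = 2 + 3 = 5)
l(m, M) = 5
J(a) = -6 (J(a) = (17 - 28) + 5 = -11 + 5 = -6)
Q*J(12) = -2*(-6) = 12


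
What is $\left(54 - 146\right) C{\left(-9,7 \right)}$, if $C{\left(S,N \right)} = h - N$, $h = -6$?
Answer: $1196$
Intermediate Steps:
$C{\left(S,N \right)} = -6 - N$
$\left(54 - 146\right) C{\left(-9,7 \right)} = \left(54 - 146\right) \left(-6 - 7\right) = - 92 \left(-6 - 7\right) = \left(-92\right) \left(-13\right) = 1196$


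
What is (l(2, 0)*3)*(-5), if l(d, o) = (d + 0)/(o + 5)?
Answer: -6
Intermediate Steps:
l(d, o) = d/(5 + o)
(l(2, 0)*3)*(-5) = ((2/(5 + 0))*3)*(-5) = ((2/5)*3)*(-5) = ((2*(⅕))*3)*(-5) = ((⅖)*3)*(-5) = (6/5)*(-5) = -6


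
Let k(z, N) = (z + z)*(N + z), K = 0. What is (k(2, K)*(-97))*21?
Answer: -16296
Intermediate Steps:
k(z, N) = 2*z*(N + z) (k(z, N) = (2*z)*(N + z) = 2*z*(N + z))
(k(2, K)*(-97))*21 = ((2*2*(0 + 2))*(-97))*21 = ((2*2*2)*(-97))*21 = (8*(-97))*21 = -776*21 = -16296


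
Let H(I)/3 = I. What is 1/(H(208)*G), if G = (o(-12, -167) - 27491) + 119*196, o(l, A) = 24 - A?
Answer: -1/2481024 ≈ -4.0306e-7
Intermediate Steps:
H(I) = 3*I
G = -3976 (G = ((24 - 1*(-167)) - 27491) + 119*196 = ((24 + 167) - 27491) + 23324 = (191 - 27491) + 23324 = -27300 + 23324 = -3976)
1/(H(208)*G) = 1/((3*208)*(-3976)) = -1/3976/624 = (1/624)*(-1/3976) = -1/2481024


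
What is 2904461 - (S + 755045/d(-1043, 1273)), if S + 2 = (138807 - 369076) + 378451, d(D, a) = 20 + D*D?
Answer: 2998471900144/1087869 ≈ 2.7563e+6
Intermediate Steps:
d(D, a) = 20 + D²
S = 148180 (S = -2 + ((138807 - 369076) + 378451) = -2 + (-230269 + 378451) = -2 + 148182 = 148180)
2904461 - (S + 755045/d(-1043, 1273)) = 2904461 - (148180 + 755045/(20 + (-1043)²)) = 2904461 - (148180 + 755045/(20 + 1087849)) = 2904461 - (148180 + 755045/1087869) = 2904461 - 1*161201183465/1087869 = 2904461 - 161201183465/1087869 = 2998471900144/1087869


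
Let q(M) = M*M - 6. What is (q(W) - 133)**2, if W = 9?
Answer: 3364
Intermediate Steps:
q(M) = -6 + M**2 (q(M) = M**2 - 6 = -6 + M**2)
(q(W) - 133)**2 = ((-6 + 9**2) - 133)**2 = ((-6 + 81) - 133)**2 = (75 - 133)**2 = (-58)**2 = 3364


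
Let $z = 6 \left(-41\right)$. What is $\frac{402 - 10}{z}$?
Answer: $- \frac{196}{123} \approx -1.5935$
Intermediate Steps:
$z = -246$
$\frac{402 - 10}{z} = \frac{402 - 10}{-246} = 392 \left(- \frac{1}{246}\right) = - \frac{196}{123}$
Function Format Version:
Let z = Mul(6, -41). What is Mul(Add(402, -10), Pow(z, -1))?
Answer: Rational(-196, 123) ≈ -1.5935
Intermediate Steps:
z = -246
Mul(Add(402, -10), Pow(z, -1)) = Mul(Add(402, -10), Pow(-246, -1)) = Mul(392, Rational(-1, 246)) = Rational(-196, 123)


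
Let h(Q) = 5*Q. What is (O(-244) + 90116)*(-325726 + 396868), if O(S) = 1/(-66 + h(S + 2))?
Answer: 4090238681565/638 ≈ 6.4110e+9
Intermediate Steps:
O(S) = 1/(-56 + 5*S) (O(S) = 1/(-66 + 5*(S + 2)) = 1/(-66 + 5*(2 + S)) = 1/(-66 + (10 + 5*S)) = 1/(-56 + 5*S))
(O(-244) + 90116)*(-325726 + 396868) = (1/(-56 + 5*(-244)) + 90116)*(-325726 + 396868) = (1/(-56 - 1220) + 90116)*71142 = (1/(-1276) + 90116)*71142 = (-1/1276 + 90116)*71142 = (114988015/1276)*71142 = 4090238681565/638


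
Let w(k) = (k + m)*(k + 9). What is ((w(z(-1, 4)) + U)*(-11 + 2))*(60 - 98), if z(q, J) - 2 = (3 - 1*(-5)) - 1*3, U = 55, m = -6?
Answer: 24282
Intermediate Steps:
z(q, J) = 7 (z(q, J) = 2 + ((3 - 1*(-5)) - 1*3) = 2 + ((3 + 5) - 3) = 2 + (8 - 3) = 2 + 5 = 7)
w(k) = (-6 + k)*(9 + k) (w(k) = (k - 6)*(k + 9) = (-6 + k)*(9 + k))
((w(z(-1, 4)) + U)*(-11 + 2))*(60 - 98) = (((-54 + 7² + 3*7) + 55)*(-11 + 2))*(60 - 98) = (((-54 + 49 + 21) + 55)*(-9))*(-38) = ((16 + 55)*(-9))*(-38) = (71*(-9))*(-38) = -639*(-38) = 24282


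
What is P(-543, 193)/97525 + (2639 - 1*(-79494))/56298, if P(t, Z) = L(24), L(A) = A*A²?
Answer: 8788284377/5490462450 ≈ 1.6006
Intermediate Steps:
L(A) = A³
P(t, Z) = 13824 (P(t, Z) = 24³ = 13824)
P(-543, 193)/97525 + (2639 - 1*(-79494))/56298 = 13824/97525 + (2639 - 1*(-79494))/56298 = 13824*(1/97525) + (2639 + 79494)*(1/56298) = 13824/97525 + 82133*(1/56298) = 13824/97525 + 82133/56298 = 8788284377/5490462450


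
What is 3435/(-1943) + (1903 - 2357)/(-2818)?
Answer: -4398854/2737687 ≈ -1.6068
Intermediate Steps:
3435/(-1943) + (1903 - 2357)/(-2818) = 3435*(-1/1943) - 454*(-1/2818) = -3435/1943 + 227/1409 = -4398854/2737687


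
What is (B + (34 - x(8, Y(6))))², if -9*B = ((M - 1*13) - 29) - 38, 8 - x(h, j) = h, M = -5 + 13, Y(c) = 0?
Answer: 1764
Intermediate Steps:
M = 8
x(h, j) = 8 - h
B = 8 (B = -(((8 - 1*13) - 29) - 38)/9 = -(((8 - 13) - 29) - 38)/9 = -((-5 - 29) - 38)/9 = -(-34 - 38)/9 = -⅑*(-72) = 8)
(B + (34 - x(8, Y(6))))² = (8 + (34 - (8 - 1*8)))² = (8 + (34 - (8 - 8)))² = (8 + (34 - 1*0))² = (8 + (34 + 0))² = (8 + 34)² = 42² = 1764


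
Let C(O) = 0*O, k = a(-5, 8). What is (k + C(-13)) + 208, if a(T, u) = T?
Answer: 203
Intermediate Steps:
k = -5
C(O) = 0
(k + C(-13)) + 208 = (-5 + 0) + 208 = -5 + 208 = 203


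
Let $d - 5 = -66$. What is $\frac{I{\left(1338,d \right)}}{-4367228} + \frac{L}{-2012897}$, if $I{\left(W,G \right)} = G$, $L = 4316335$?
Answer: $- \frac{18850296282663}{8790780139516} \approx -2.1443$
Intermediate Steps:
$d = -61$ ($d = 5 - 66 = -61$)
$\frac{I{\left(1338,d \right)}}{-4367228} + \frac{L}{-2012897} = - \frac{61}{-4367228} + \frac{4316335}{-2012897} = \left(-61\right) \left(- \frac{1}{4367228}\right) + 4316335 \left(- \frac{1}{2012897}\right) = \frac{61}{4367228} - \frac{4316335}{2012897} = - \frac{18850296282663}{8790780139516}$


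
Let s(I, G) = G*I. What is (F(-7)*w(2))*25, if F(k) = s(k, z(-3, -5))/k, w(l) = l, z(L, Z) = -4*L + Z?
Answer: 350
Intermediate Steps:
z(L, Z) = Z - 4*L
F(k) = 7 (F(k) = ((-5 - 4*(-3))*k)/k = ((-5 + 12)*k)/k = (7*k)/k = 7)
(F(-7)*w(2))*25 = (7*2)*25 = 14*25 = 350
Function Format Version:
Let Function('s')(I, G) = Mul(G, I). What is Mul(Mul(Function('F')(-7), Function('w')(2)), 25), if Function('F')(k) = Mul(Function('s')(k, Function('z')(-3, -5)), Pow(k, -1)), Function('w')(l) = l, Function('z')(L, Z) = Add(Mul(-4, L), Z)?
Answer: 350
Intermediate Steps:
Function('z')(L, Z) = Add(Z, Mul(-4, L))
Function('F')(k) = 7 (Function('F')(k) = Mul(Mul(Add(-5, Mul(-4, -3)), k), Pow(k, -1)) = Mul(Mul(Add(-5, 12), k), Pow(k, -1)) = Mul(Mul(7, k), Pow(k, -1)) = 7)
Mul(Mul(Function('F')(-7), Function('w')(2)), 25) = Mul(Mul(7, 2), 25) = Mul(14, 25) = 350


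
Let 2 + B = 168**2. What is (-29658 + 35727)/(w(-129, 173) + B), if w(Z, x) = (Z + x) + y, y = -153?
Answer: 2023/9371 ≈ 0.21588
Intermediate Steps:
w(Z, x) = -153 + Z + x (w(Z, x) = (Z + x) - 153 = -153 + Z + x)
B = 28222 (B = -2 + 168**2 = -2 + 28224 = 28222)
(-29658 + 35727)/(w(-129, 173) + B) = (-29658 + 35727)/((-153 - 129 + 173) + 28222) = 6069/(-109 + 28222) = 6069/28113 = 6069*(1/28113) = 2023/9371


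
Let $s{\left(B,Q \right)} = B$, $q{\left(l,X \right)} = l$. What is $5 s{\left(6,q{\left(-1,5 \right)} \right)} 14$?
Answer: $420$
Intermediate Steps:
$5 s{\left(6,q{\left(-1,5 \right)} \right)} 14 = 5 \cdot 6 \cdot 14 = 30 \cdot 14 = 420$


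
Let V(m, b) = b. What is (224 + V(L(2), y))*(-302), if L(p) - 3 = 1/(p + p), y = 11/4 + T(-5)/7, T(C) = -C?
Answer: -961719/14 ≈ -68694.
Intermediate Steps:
y = 97/28 (y = 11/4 - 1*(-5)/7 = 11*(1/4) + 5*(1/7) = 11/4 + 5/7 = 97/28 ≈ 3.4643)
L(p) = 3 + 1/(2*p) (L(p) = 3 + 1/(p + p) = 3 + 1/(2*p))
(224 + V(L(2), y))*(-302) = (224 + 97/28)*(-302) = (6369/28)*(-302) = -961719/14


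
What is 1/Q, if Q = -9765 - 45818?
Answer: -1/55583 ≈ -1.7991e-5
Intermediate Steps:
Q = -55583
1/Q = 1/(-55583) = -1/55583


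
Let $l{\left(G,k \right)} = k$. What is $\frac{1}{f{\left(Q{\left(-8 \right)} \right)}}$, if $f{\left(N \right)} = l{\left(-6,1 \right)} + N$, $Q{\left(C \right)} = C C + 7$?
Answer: $\frac{1}{72} \approx 0.013889$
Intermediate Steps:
$Q{\left(C \right)} = 7 + C^{2}$ ($Q{\left(C \right)} = C^{2} + 7 = 7 + C^{2}$)
$f{\left(N \right)} = 1 + N$
$\frac{1}{f{\left(Q{\left(-8 \right)} \right)}} = \frac{1}{1 + \left(7 + \left(-8\right)^{2}\right)} = \frac{1}{1 + \left(7 + 64\right)} = \frac{1}{1 + 71} = \frac{1}{72}$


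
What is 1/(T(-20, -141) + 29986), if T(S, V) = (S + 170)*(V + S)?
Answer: 1/5836 ≈ 0.00017135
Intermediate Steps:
T(S, V) = (170 + S)*(S + V)
1/(T(-20, -141) + 29986) = 1/(((-20)**2 + 170*(-20) + 170*(-141) - 20*(-141)) + 29986) = 1/((400 - 3400 - 23970 + 2820) + 29986) = 1/(-24150 + 29986) = 1/5836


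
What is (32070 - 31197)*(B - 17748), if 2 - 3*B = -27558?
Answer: -7474044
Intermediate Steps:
B = 27560/3 (B = ⅔ - ⅓*(-27558) = ⅔ + 9186 = 27560/3 ≈ 9186.7)
(32070 - 31197)*(B - 17748) = (32070 - 31197)*(27560/3 - 17748) = 873*(-25684/3) = -7474044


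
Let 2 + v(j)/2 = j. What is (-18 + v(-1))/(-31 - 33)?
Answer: 3/8 ≈ 0.37500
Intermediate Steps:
v(j) = -4 + 2*j
(-18 + v(-1))/(-31 - 33) = (-18 + (-4 + 2*(-1)))/(-31 - 33) = (-18 + (-4 - 2))/(-64) = (-18 - 6)*(-1/64) = -24*(-1/64) = 3/8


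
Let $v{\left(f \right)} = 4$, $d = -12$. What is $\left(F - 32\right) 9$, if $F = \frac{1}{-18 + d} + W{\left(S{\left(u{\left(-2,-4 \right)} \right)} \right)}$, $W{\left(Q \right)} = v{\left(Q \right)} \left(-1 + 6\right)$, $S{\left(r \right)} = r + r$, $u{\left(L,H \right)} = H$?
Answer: $- \frac{1083}{10} \approx -108.3$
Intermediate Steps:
$S{\left(r \right)} = 2 r$
$W{\left(Q \right)} = 20$ ($W{\left(Q \right)} = 4 \left(-1 + 6\right) = 4 \cdot 5 = 20$)
$F = \frac{599}{30}$ ($F = \frac{1}{-18 - 12} + 20 = \frac{1}{-30} + 20 = - \frac{1}{30} + 20 = \frac{599}{30} \approx 19.967$)
$\left(F - 32\right) 9 = \left(\frac{599}{30} - 32\right) 9 = \left(- \frac{361}{30}\right) 9 = - \frac{1083}{10}$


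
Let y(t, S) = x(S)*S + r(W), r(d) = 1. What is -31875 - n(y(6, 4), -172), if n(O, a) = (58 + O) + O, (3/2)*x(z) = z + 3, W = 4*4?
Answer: -95917/3 ≈ -31972.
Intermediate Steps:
W = 16
x(z) = 2 + 2*z/3 (x(z) = 2*(z + 3)/3 = 2*(3 + z)/3 = 2 + 2*z/3)
y(t, S) = 1 + S*(2 + 2*S/3) (y(t, S) = (2 + 2*S/3)*S + 1 = S*(2 + 2*S/3) + 1 = 1 + S*(2 + 2*S/3))
n(O, a) = 58 + 2*O
-31875 - n(y(6, 4), -172) = -31875 - (58 + 2*(1 + (⅔)*4*(3 + 4))) = -31875 - (58 + 2*(1 + (⅔)*4*7)) = -31875 - (58 + 2*(1 + 56/3)) = -31875 - (58 + 2*(59/3)) = -31875 - (58 + 118/3) = -31875 - 1*292/3 = -31875 - 292/3 = -95917/3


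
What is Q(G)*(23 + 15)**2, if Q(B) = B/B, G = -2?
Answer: 1444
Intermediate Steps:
Q(B) = 1
Q(G)*(23 + 15)**2 = 1*(23 + 15)**2 = 1*38**2 = 1*1444 = 1444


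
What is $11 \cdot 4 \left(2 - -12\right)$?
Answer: $616$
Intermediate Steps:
$11 \cdot 4 \left(2 - -12\right) = 44 \left(2 + 12\right) = 44 \cdot 14 = 616$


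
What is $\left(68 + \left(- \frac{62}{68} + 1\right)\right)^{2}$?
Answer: $\frac{5359225}{1156} \approx 4636.0$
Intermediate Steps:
$\left(68 + \left(- \frac{62}{68} + 1\right)\right)^{2} = \left(68 + \left(\left(-62\right) \frac{1}{68} + 1\right)\right)^{2} = \left(68 + \left(- \frac{31}{34} + 1\right)\right)^{2} = \left(68 + \frac{3}{34}\right)^{2} = \left(\frac{2315}{34}\right)^{2} = \frac{5359225}{1156}$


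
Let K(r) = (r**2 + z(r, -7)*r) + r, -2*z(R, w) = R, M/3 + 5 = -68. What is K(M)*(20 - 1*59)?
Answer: -1853397/2 ≈ -9.2670e+5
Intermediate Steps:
M = -219 (M = -15 + 3*(-68) = -15 - 204 = -219)
z(R, w) = -R/2
K(r) = r + r**2/2 (K(r) = (r**2 + (-r/2)*r) + r = (r**2 - r**2/2) + r = r**2/2 + r = r + r**2/2)
K(M)*(20 - 1*59) = ((1/2)*(-219)*(2 - 219))*(20 - 1*59) = ((1/2)*(-219)*(-217))*(20 - 59) = (47523/2)*(-39) = -1853397/2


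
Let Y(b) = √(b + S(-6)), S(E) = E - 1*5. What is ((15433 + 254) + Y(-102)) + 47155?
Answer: 62842 + I*√113 ≈ 62842.0 + 10.63*I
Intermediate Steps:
S(E) = -5 + E (S(E) = E - 5 = -5 + E)
Y(b) = √(-11 + b) (Y(b) = √(b + (-5 - 6)) = √(b - 11) = √(-11 + b))
((15433 + 254) + Y(-102)) + 47155 = ((15433 + 254) + √(-11 - 102)) + 47155 = (15687 + √(-113)) + 47155 = (15687 + I*√113) + 47155 = 62842 + I*√113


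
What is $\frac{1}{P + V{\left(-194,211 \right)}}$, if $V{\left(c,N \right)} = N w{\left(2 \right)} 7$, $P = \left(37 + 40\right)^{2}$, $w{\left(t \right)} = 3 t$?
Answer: $\frac{1}{14791} \approx 6.7609 \cdot 10^{-5}$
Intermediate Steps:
$P = 5929$ ($P = 77^{2} = 5929$)
$V{\left(c,N \right)} = 42 N$ ($V{\left(c,N \right)} = N 3 \cdot 2 \cdot 7 = N 6 \cdot 7 = 6 N 7 = 42 N$)
$\frac{1}{P + V{\left(-194,211 \right)}} = \frac{1}{5929 + 42 \cdot 211} = \frac{1}{5929 + 8862} = \frac{1}{14791}$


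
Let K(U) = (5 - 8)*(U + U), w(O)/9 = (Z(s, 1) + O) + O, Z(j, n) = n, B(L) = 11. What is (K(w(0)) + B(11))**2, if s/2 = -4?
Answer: 1849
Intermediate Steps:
s = -8 (s = 2*(-4) = -8)
w(O) = 9 + 18*O (w(O) = 9*((1 + O) + O) = 9*(1 + 2*O) = 9 + 18*O)
K(U) = -6*U
(K(w(0)) + B(11))**2 = (-6*(9 + 18*0) + 11)**2 = (-6*(9 + 0) + 11)**2 = (-6*9 + 11)**2 = (-54 + 11)**2 = (-43)**2 = 1849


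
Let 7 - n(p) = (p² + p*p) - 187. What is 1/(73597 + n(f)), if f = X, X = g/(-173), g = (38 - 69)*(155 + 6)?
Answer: 29929/2158670677 ≈ 1.3865e-5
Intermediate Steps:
g = -4991 (g = -31*161 = -4991)
X = 4991/173 (X = -4991/(-173) = -4991*(-1/173) = 4991/173 ≈ 28.850)
f = 4991/173 ≈ 28.850
n(p) = 194 - 2*p² (n(p) = 7 - ((p² + p*p) - 187) = 7 - ((p² + p²) - 187) = 7 - (2*p² - 187) = 7 - (-187 + 2*p²) = 7 + (187 - 2*p²) = 194 - 2*p²)
1/(73597 + n(f)) = 1/(73597 + (194 - 2*(4991/173)²)) = 1/(73597 + (194 - 2*24910081/29929)) = 1/(73597 + (194 - 49820162/29929)) = 1/(73597 - 44013936/29929) = 1/(2158670677/29929) = 29929/2158670677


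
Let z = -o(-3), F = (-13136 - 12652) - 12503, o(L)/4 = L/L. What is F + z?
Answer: -38295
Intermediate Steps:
o(L) = 4 (o(L) = 4*(L/L) = 4*1 = 4)
F = -38291 (F = -25788 - 12503 = -38291)
z = -4 (z = -1*4 = -4)
F + z = -38291 - 4 = -38295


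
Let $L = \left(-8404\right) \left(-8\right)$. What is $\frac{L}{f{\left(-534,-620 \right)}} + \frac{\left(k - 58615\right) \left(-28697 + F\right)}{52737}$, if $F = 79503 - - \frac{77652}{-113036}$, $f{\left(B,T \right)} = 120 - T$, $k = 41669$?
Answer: $- \frac{4475907994714946}{275704553355} \approx -16234.0$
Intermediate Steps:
$L = 67232$
$F = \frac{2246655864}{28259}$ ($F = 79503 - \left(-77652\right) \left(- \frac{1}{113036}\right) = 79503 - \frac{19413}{28259} = \frac{2246655864}{28259} \approx 79502.0$)
$\frac{L}{f{\left(-534,-620 \right)}} + \frac{\left(k - 58615\right) \left(-28697 + F\right)}{52737} = \frac{67232}{120 - -620} + \frac{\left(41669 - 58615\right) \left(-28697 + \frac{2246655864}{28259}\right)}{52737} = \frac{67232}{120 + 620} + \left(-16946\right) \frac{1435707341}{28259} \cdot \frac{1}{52737} = \frac{67232}{740} - \frac{24329496600586}{1490294883} = 67232 \cdot \frac{1}{740} - \frac{24329496600586}{1490294883} = \frac{16808}{185} - \frac{24329496600586}{1490294883} = - \frac{4475907994714946}{275704553355}$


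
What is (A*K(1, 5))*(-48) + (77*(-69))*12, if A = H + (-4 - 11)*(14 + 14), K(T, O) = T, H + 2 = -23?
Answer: -42396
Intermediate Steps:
H = -25 (H = -2 - 23 = -25)
A = -445 (A = -25 + (-4 - 11)*(14 + 14) = -25 - 15*28 = -25 - 420 = -445)
(A*K(1, 5))*(-48) + (77*(-69))*12 = -445*1*(-48) + (77*(-69))*12 = -445*(-48) - 5313*12 = 21360 - 63756 = -42396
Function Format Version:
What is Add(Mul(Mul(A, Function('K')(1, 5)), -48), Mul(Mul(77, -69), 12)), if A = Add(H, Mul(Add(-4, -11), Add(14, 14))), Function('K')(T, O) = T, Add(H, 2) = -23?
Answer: -42396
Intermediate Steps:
H = -25 (H = Add(-2, -23) = -25)
A = -445 (A = Add(-25, Mul(Add(-4, -11), Add(14, 14))) = Add(-25, Mul(-15, 28)) = Add(-25, -420) = -445)
Add(Mul(Mul(A, Function('K')(1, 5)), -48), Mul(Mul(77, -69), 12)) = Add(Mul(Mul(-445, 1), -48), Mul(Mul(77, -69), 12)) = Add(Mul(-445, -48), Mul(-5313, 12)) = Add(21360, -63756) = -42396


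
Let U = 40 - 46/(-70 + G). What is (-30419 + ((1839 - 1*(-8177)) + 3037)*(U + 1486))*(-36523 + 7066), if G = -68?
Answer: -585982504170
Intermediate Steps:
U = 121/3 (U = 40 - 46/(-70 - 68) = 40 - 46/(-138) = 40 - 1/138*(-46) = 40 + 1/3 = 121/3 ≈ 40.333)
(-30419 + ((1839 - 1*(-8177)) + 3037)*(U + 1486))*(-36523 + 7066) = (-30419 + ((1839 - 1*(-8177)) + 3037)*(121/3 + 1486))*(-36523 + 7066) = (-30419 + ((1839 + 8177) + 3037)*(4579/3))*(-29457) = (-30419 + (10016 + 3037)*(4579/3))*(-29457) = (-30419 + 13053*(4579/3))*(-29457) = (-30419 + 19923229)*(-29457) = 19892810*(-29457) = -585982504170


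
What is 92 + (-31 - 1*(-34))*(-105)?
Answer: -223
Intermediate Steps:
92 + (-31 - 1*(-34))*(-105) = 92 + (-31 + 34)*(-105) = 92 + 3*(-105) = 92 - 315 = -223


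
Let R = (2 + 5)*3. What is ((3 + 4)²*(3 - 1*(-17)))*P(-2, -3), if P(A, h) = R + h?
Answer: 17640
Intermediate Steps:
R = 21 (R = 7*3 = 21)
P(A, h) = 21 + h
((3 + 4)²*(3 - 1*(-17)))*P(-2, -3) = ((3 + 4)²*(3 - 1*(-17)))*(21 - 3) = (7²*(3 + 17))*18 = (49*20)*18 = 980*18 = 17640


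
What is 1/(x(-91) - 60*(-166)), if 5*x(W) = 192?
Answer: 5/49992 ≈ 0.00010002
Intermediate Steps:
x(W) = 192/5 (x(W) = (⅕)*192 = 192/5)
1/(x(-91) - 60*(-166)) = 1/(192/5 - 60*(-166)) = 1/(192/5 + 9960) = 1/(49992/5) = 5/49992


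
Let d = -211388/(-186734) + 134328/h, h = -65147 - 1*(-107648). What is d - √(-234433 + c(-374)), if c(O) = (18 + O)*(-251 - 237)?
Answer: 5677967690/1322730289 - 3*I*√6745 ≈ 4.2926 - 246.38*I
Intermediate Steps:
h = 42501 (h = -65147 + 107648 = 42501)
c(O) = -8784 - 488*O (c(O) = (18 + O)*(-488) = -8784 - 488*O)
d = 5677967690/1322730289 (d = -211388/(-186734) + 134328/42501 = -211388*(-1/186734) + 134328*(1/42501) = 105694/93367 + 44776/14167 = 5677967690/1322730289 ≈ 4.2926)
d - √(-234433 + c(-374)) = 5677967690/1322730289 - √(-234433 + (-8784 - 488*(-374))) = 5677967690/1322730289 - √(-234433 + (-8784 + 182512)) = 5677967690/1322730289 - √(-234433 + 173728) = 5677967690/1322730289 - √(-60705) = 5677967690/1322730289 - 3*I*√6745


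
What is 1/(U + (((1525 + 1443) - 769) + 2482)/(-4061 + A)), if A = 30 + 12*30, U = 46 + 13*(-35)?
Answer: -3671/1506120 ≈ -0.0024374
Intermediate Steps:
U = -409 (U = 46 - 455 = -409)
A = 390 (A = 30 + 360 = 390)
1/(U + (((1525 + 1443) - 769) + 2482)/(-4061 + A)) = 1/(-409 + (((1525 + 1443) - 769) + 2482)/(-4061 + 390)) = 1/(-409 + ((2968 - 769) + 2482)/(-3671)) = 1/(-409 + (2199 + 2482)*(-1/3671)) = 1/(-409 + 4681*(-1/3671)) = 1/(-409 - 4681/3671) = 1/(-1506120/3671) = -3671/1506120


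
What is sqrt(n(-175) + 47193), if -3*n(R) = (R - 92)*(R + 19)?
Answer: 3*sqrt(3701) ≈ 182.51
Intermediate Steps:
n(R) = -(-92 + R)*(19 + R)/3 (n(R) = -(R - 92)*(R + 19)/3 = -(-92 + R)*(19 + R)/3)
sqrt(n(-175) + 47193) = sqrt((1748/3 - 1/3*(-175)**2 + (73/3)*(-175)) + 47193) = sqrt((1748/3 - 1/3*30625 - 12775/3) + 47193) = sqrt((1748/3 - 30625/3 - 12775/3) + 47193) = sqrt(-13884 + 47193) = sqrt(33309) = 3*sqrt(3701)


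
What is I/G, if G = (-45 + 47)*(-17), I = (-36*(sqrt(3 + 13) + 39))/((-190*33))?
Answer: -129/17765 ≈ -0.0072615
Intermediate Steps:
I = 258/1045 (I = -36*(sqrt(16) + 39)/(-6270) = -36*(4 + 39)*(-1/6270) = -36*43*(-1/6270) = -1548*(-1/6270) = 258/1045 ≈ 0.24689)
G = -34 (G = 2*(-17) = -34)
I/G = (258/1045)/(-34) = (258/1045)*(-1/34) = -129/17765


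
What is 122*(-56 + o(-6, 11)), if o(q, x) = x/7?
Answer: -46482/7 ≈ -6640.3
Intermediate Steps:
o(q, x) = x/7 (o(q, x) = x*(⅐) = x/7)
122*(-56 + o(-6, 11)) = 122*(-56 + (⅐)*11) = 122*(-56 + 11/7) = 122*(-381/7) = -46482/7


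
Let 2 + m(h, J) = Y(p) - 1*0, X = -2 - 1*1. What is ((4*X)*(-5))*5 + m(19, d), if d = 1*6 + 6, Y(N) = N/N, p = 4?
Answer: 299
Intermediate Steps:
Y(N) = 1
X = -3 (X = -2 - 1 = -3)
d = 12 (d = 6 + 6 = 12)
m(h, J) = -1 (m(h, J) = -2 + (1 - 1*0) = -2 + (1 + 0) = -2 + 1 = -1)
((4*X)*(-5))*5 + m(19, d) = ((4*(-3))*(-5))*5 - 1 = -12*(-5)*5 - 1 = 60*5 - 1 = 300 - 1 = 299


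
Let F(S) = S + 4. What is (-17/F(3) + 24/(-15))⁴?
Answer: 395254161/1500625 ≈ 263.39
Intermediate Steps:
F(S) = 4 + S
(-17/F(3) + 24/(-15))⁴ = (-17/(4 + 3) + 24/(-15))⁴ = (-17/7 + 24*(-1/15))⁴ = (-17*⅐ - 8/5)⁴ = (-17/7 - 8/5)⁴ = (-141/35)⁴ = 395254161/1500625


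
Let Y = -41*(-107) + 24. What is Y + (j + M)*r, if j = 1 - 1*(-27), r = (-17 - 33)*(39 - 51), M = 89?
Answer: 74611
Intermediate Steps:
r = 600 (r = -50*(-12) = 600)
Y = 4411 (Y = 4387 + 24 = 4411)
j = 28 (j = 1 + 27 = 28)
Y + (j + M)*r = 4411 + (28 + 89)*600 = 4411 + 117*600 = 4411 + 70200 = 74611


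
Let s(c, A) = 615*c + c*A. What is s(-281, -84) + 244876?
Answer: 95665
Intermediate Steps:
s(c, A) = 615*c + A*c
s(-281, -84) + 244876 = -281*(615 - 84) + 244876 = -281*531 + 244876 = -149211 + 244876 = 95665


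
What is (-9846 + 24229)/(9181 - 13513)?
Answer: -757/228 ≈ -3.3202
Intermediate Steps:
(-9846 + 24229)/(9181 - 13513) = 14383/(-4332) = 14383*(-1/4332) = -757/228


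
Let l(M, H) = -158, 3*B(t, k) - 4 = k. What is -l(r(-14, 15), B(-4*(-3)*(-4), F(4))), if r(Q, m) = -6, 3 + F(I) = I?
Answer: 158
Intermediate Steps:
F(I) = -3 + I
B(t, k) = 4/3 + k/3
-l(r(-14, 15), B(-4*(-3)*(-4), F(4))) = -1*(-158) = 158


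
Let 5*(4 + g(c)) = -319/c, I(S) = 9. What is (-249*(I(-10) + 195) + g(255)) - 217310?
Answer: -341840569/1275 ≈ -2.6811e+5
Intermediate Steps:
g(c) = -4 - 319/(5*c) (g(c) = -4 + (-319/c)/5 = -4 - 319/(5*c))
(-249*(I(-10) + 195) + g(255)) - 217310 = (-249*(9 + 195) + (-4 - 319/5/255)) - 217310 = (-249*204 + (-4 - 319/5*1/255)) - 217310 = (-50796 + (-4 - 319/1275)) - 217310 = (-50796 - 5419/1275) - 217310 = -64770319/1275 - 217310 = -341840569/1275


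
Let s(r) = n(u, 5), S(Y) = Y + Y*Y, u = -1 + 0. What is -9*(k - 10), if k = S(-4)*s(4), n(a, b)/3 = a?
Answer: 414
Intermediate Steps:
u = -1
S(Y) = Y + Y²
n(a, b) = 3*a
s(r) = -3 (s(r) = 3*(-1) = -3)
k = -36 (k = -4*(1 - 4)*(-3) = -4*(-3)*(-3) = 12*(-3) = -36)
-9*(k - 10) = -9*(-36 - 10) = -9*(-46) = 414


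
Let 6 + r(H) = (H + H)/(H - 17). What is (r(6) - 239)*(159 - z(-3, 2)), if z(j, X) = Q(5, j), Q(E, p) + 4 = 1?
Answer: -438534/11 ≈ -39867.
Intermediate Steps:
Q(E, p) = -3 (Q(E, p) = -4 + 1 = -3)
z(j, X) = -3
r(H) = -6 + 2*H/(-17 + H) (r(H) = -6 + (H + H)/(H - 17) = -6 + (2*H)/(-17 + H) = -6 + 2*H/(-17 + H))
(r(6) - 239)*(159 - z(-3, 2)) = (2*(51 - 2*6)/(-17 + 6) - 239)*(159 - 1*(-3)) = (2*(51 - 12)/(-11) - 239)*(159 + 3) = (2*(-1/11)*39 - 239)*162 = (-78/11 - 239)*162 = -2707/11*162 = -438534/11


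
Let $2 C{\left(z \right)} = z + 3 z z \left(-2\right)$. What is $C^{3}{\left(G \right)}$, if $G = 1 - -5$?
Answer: $-1157625$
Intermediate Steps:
$G = 6$ ($G = 1 + 5 = 6$)
$C{\left(z \right)} = \frac{z}{2} - 3 z^{2}$ ($C{\left(z \right)} = \frac{z + 3 z z \left(-2\right)}{2} = \frac{z + 3 z^{2} \left(-2\right)}{2} = \frac{z - 6 z^{2}}{2} = \frac{z}{2} - 3 z^{2}$)
$C^{3}{\left(G \right)} = \left(\frac{1}{2} \cdot 6 \left(1 - 36\right)\right)^{3} = \left(\frac{1}{2} \cdot 6 \left(-35\right)\right)^{3} = \left(-105\right)^{3} = -1157625$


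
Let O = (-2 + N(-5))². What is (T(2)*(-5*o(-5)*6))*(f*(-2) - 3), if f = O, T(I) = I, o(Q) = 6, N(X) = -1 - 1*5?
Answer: 47160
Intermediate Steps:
N(X) = -6 (N(X) = -1 - 5 = -6)
O = 64 (O = (-2 - 6)² = (-8)² = 64)
f = 64
(T(2)*(-5*o(-5)*6))*(f*(-2) - 3) = (2*(-5*6*6))*(64*(-2) - 3) = (2*(-30*6))*(-128 - 3) = (2*(-180))*(-131) = -360*(-131) = 47160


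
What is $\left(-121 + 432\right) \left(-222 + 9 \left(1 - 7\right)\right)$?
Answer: $-85836$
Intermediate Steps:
$\left(-121 + 432\right) \left(-222 + 9 \left(1 - 7\right)\right) = 311 \left(-222 + 9 \left(1 - 7\right)\right) = 311 \left(-222 + 9 \left(-6\right)\right) = 311 \left(-222 - 54\right) = 311 \left(-276\right) = -85836$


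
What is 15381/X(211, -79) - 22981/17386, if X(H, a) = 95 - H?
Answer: -135039931/1008388 ≈ -133.92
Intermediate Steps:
15381/X(211, -79) - 22981/17386 = 15381/(95 - 1*211) - 22981/17386 = 15381/(95 - 211) - 22981*1/17386 = 15381/(-116) - 22981/17386 = 15381*(-1/116) - 22981/17386 = -15381/116 - 22981/17386 = -135039931/1008388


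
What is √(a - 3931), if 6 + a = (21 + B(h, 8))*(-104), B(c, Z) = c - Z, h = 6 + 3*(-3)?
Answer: 3*I*√553 ≈ 70.548*I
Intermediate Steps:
h = -3 (h = 6 - 9 = -3)
a = -1046 (a = -6 + (21 + (-3 - 1*8))*(-104) = -6 + (21 + (-3 - 8))*(-104) = -6 + (21 - 11)*(-104) = -6 + 10*(-104) = -6 - 1040 = -1046)
√(a - 3931) = √(-1046 - 3931) = √(-4977) = 3*I*√553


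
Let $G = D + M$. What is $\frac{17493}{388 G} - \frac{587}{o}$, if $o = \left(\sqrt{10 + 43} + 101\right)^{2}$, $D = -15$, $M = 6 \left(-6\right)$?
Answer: $- \frac{4707275387}{4994622344} + \frac{59287 \sqrt{53}}{51490952} \approx -0.93409$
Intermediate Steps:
$M = -36$
$G = -51$ ($G = -15 - 36 = -51$)
$o = \left(101 + \sqrt{53}\right)^{2}$ ($o = \left(\sqrt{53} + 101\right)^{2} = \left(101 + \sqrt{53}\right)^{2} \approx 11725.0$)
$\frac{17493}{388 G} - \frac{587}{o} = \frac{17493}{388 \left(-51\right)} - \frac{587}{\left(101 + \sqrt{53}\right)^{2}} = \frac{17493}{-19788} - \frac{587}{\left(101 + \sqrt{53}\right)^{2}} = 17493 \left(- \frac{1}{19788}\right) - \frac{587}{\left(101 + \sqrt{53}\right)^{2}} = - \frac{343}{388} - \frac{587}{\left(101 + \sqrt{53}\right)^{2}}$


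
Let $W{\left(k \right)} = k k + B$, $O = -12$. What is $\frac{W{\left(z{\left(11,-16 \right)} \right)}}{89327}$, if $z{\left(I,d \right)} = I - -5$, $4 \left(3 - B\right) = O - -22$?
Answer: $\frac{513}{178654} \approx 0.0028715$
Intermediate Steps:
$B = \frac{1}{2}$ ($B = 3 - \frac{-12 - -22}{4} = 3 - \frac{-12 + 22}{4} = 3 - \frac{5}{2} = \frac{1}{2} \approx 0.5$)
$z{\left(I,d \right)} = 5 + I$ ($z{\left(I,d \right)} = I + 5 = 5 + I$)
$W{\left(k \right)} = \frac{1}{2} + k^{2}$ ($W{\left(k \right)} = k k + \frac{1}{2} = k^{2} + \frac{1}{2} = \frac{1}{2} + k^{2}$)
$\frac{W{\left(z{\left(11,-16 \right)} \right)}}{89327} = \frac{\frac{1}{2} + \left(5 + 11\right)^{2}}{89327} = \left(\frac{1}{2} + 16^{2}\right) \frac{1}{89327} = \left(\frac{1}{2} + 256\right) \frac{1}{89327} = \frac{513}{2} \cdot \frac{1}{89327} = \frac{513}{178654}$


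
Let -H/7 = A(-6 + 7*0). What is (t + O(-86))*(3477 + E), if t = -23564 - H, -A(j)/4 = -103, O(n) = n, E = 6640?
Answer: -210089622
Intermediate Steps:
A(j) = 412 (A(j) = -4*(-103) = 412)
H = -2884 (H = -7*412 = -2884)
t = -20680 (t = -23564 - 1*(-2884) = -23564 + 2884 = -20680)
(t + O(-86))*(3477 + E) = (-20680 - 86)*(3477 + 6640) = -20766*10117 = -210089622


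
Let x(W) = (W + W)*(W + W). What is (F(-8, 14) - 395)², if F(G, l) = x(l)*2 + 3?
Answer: 1382976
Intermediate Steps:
x(W) = 4*W² (x(W) = (2*W)*(2*W) = 4*W²)
F(G, l) = 3 + 8*l² (F(G, l) = (4*l²)*2 + 3 = 8*l² + 3 = 3 + 8*l²)
(F(-8, 14) - 395)² = ((3 + 8*14²) - 395)² = ((3 + 8*196) - 395)² = ((3 + 1568) - 395)² = (1571 - 395)² = 1176² = 1382976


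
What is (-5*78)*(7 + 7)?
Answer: -5460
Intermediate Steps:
(-5*78)*(7 + 7) = -390*14 = -5460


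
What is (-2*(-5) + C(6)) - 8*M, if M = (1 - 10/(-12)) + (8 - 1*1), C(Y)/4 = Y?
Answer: -110/3 ≈ -36.667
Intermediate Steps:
C(Y) = 4*Y
M = 53/6 (M = (1 - 10*(-1/12)) + (8 - 1) = (1 + 5/6) + 7 = 11/6 + 7 = 53/6 ≈ 8.8333)
(-2*(-5) + C(6)) - 8*M = (-2*(-5) + 4*6) - 8*53/6 = (10 + 24) - 212/3 = 34 - 212/3 = -110/3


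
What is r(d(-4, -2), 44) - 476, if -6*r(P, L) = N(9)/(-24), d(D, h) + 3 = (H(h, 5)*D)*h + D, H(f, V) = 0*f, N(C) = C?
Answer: -7615/16 ≈ -475.94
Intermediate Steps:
H(f, V) = 0
d(D, h) = -3 + D (d(D, h) = -3 + ((0*D)*h + D) = -3 + (0*h + D) = -3 + (0 + D) = -3 + D)
r(P, L) = 1/16 (r(P, L) = -3/(2*(-24)) = -3*(-1)/(2*24) = -⅙*(-3/8) = 1/16)
r(d(-4, -2), 44) - 476 = 1/16 - 476 = -7615/16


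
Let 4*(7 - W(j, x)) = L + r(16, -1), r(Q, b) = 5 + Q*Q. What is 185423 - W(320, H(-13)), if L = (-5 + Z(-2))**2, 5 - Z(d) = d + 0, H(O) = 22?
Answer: 741929/4 ≈ 1.8548e+5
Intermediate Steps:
r(Q, b) = 5 + Q**2
Z(d) = 5 - d (Z(d) = 5 - (d + 0) = 5 - d)
L = 4 (L = (-5 + (5 - 1*(-2)))**2 = (-5 + (5 + 2))**2 = (-5 + 7)**2 = 2**2 = 4)
W(j, x) = -237/4 (W(j, x) = 7 - (4 + (5 + 16**2))/4 = 7 - (4 + (5 + 256))/4 = 7 - (4 + 261)/4 = 7 - 1/4*265 = 7 - 265/4 = -237/4)
185423 - W(320, H(-13)) = 185423 - 1*(-237/4) = 185423 + 237/4 = 741929/4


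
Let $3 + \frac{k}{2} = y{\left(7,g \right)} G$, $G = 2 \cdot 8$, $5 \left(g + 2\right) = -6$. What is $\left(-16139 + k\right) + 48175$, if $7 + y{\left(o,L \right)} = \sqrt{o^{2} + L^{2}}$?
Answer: $31806 + \frac{32 \sqrt{1481}}{5} \approx 32052.0$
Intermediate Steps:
$g = - \frac{16}{5}$ ($g = -2 + \frac{1}{5} \left(-6\right) = -2 - \frac{6}{5} = - \frac{16}{5} \approx -3.2$)
$y{\left(o,L \right)} = -7 + \sqrt{L^{2} + o^{2}}$ ($y{\left(o,L \right)} = -7 + \sqrt{o^{2} + L^{2}} = -7 + \sqrt{L^{2} + o^{2}}$)
$G = 16$
$k = -230 + \frac{32 \sqrt{1481}}{5}$ ($k = -6 + 2 \left(-7 + \sqrt{\left(- \frac{16}{5}\right)^{2} + 7^{2}}\right) 16 = -6 + 2 \left(-7 + \sqrt{\frac{256}{25} + 49}\right) 16 = -6 + 2 \left(-7 + \sqrt{\frac{1481}{25}}\right) 16 = -6 + 2 \left(-7 + \frac{\sqrt{1481}}{5}\right) 16 = -6 + 2 \left(-112 + \frac{16 \sqrt{1481}}{5}\right) = -6 - \left(224 - \frac{32 \sqrt{1481}}{5}\right) = -230 + \frac{32 \sqrt{1481}}{5} \approx 16.296$)
$\left(-16139 + k\right) + 48175 = \left(-16139 - \left(230 - \frac{32 \sqrt{1481}}{5}\right)\right) + 48175 = \left(-16369 + \frac{32 \sqrt{1481}}{5}\right) + 48175 = 31806 + \frac{32 \sqrt{1481}}{5}$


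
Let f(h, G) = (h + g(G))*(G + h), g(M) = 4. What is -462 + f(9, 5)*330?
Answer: 59598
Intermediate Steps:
f(h, G) = (4 + h)*(G + h) (f(h, G) = (h + 4)*(G + h) = (4 + h)*(G + h))
-462 + f(9, 5)*330 = -462 + (9² + 4*5 + 4*9 + 5*9)*330 = -462 + (81 + 20 + 36 + 45)*330 = -462 + 182*330 = -462 + 60060 = 59598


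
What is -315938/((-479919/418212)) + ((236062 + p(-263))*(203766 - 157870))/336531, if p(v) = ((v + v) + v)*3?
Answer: 16537658806223072/53835873663 ≈ 3.0719e+5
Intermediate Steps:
p(v) = 9*v (p(v) = (2*v + v)*3 = (3*v)*3 = 9*v)
-315938/((-479919/418212)) + ((236062 + p(-263))*(203766 - 157870))/336531 = -315938/((-479919/418212)) + ((236062 + 9*(-263))*(203766 - 157870))/336531 = -315938/((-479919*1/418212)) + ((236062 - 2367)*45896)*(1/336531) = -315938/(-159973/139404) + (233695*45896)*(1/336531) = -315938*(-139404/159973) + 10725665720*(1/336531) = 44043020952/159973 + 10725665720/336531 = 16537658806223072/53835873663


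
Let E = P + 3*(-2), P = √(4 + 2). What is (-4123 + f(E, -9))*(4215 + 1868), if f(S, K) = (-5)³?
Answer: -25840584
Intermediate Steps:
P = √6 ≈ 2.4495
E = -6 + √6 (E = √6 + 3*(-2) = √6 - 6 = -6 + √6 ≈ -3.5505)
f(S, K) = -125
(-4123 + f(E, -9))*(4215 + 1868) = (-4123 - 125)*(4215 + 1868) = -4248*6083 = -25840584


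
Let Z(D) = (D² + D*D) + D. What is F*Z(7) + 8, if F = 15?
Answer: 1583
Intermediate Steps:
Z(D) = D + 2*D² (Z(D) = (D² + D²) + D = 2*D² + D = D + 2*D²)
F*Z(7) + 8 = 15*(7*(1 + 2*7)) + 8 = 15*(7*(1 + 14)) + 8 = 15*(7*15) + 8 = 15*105 + 8 = 1575 + 8 = 1583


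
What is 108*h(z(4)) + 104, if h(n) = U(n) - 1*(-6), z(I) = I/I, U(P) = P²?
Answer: 860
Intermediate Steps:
z(I) = 1
h(n) = 6 + n² (h(n) = n² - 1*(-6) = n² + 6 = 6 + n²)
108*h(z(4)) + 104 = 108*(6 + 1²) + 104 = 108*(6 + 1) + 104 = 108*7 + 104 = 756 + 104 = 860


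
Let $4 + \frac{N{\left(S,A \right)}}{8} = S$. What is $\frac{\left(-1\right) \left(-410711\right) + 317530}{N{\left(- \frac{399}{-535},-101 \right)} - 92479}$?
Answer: $- \frac{129869645}{16496731} \approx -7.8724$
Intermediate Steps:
$N{\left(S,A \right)} = -32 + 8 S$
$\frac{\left(-1\right) \left(-410711\right) + 317530}{N{\left(- \frac{399}{-535},-101 \right)} - 92479} = \frac{\left(-1\right) \left(-410711\right) + 317530}{\left(-32 + 8 \left(- \frac{399}{-535}\right)\right) - 92479} = \frac{410711 + 317530}{\left(-32 + 8 \left(\left(-399\right) \left(- \frac{1}{535}\right)\right)\right) - 92479} = \frac{728241}{\left(-32 + 8 \cdot \frac{399}{535}\right) - 92479} = \frac{728241}{\left(-32 + \frac{3192}{535}\right) - 92479} = \frac{728241}{- \frac{13928}{535} - 92479} = \frac{728241}{- \frac{49490193}{535}} = 728241 \left(- \frac{535}{49490193}\right) = - \frac{129869645}{16496731}$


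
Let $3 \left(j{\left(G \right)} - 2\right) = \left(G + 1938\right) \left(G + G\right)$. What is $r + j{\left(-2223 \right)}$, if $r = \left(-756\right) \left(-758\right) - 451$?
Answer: $994969$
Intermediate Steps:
$j{\left(G \right)} = 2 + \frac{2 G \left(1938 + G\right)}{3}$ ($j{\left(G \right)} = 2 + \frac{\left(G + 1938\right) \left(G + G\right)}{3} = 2 + \frac{\left(1938 + G\right) 2 G}{3} = 2 + \frac{2 G \left(1938 + G\right)}{3}$)
$r = 572597$ ($r = 573048 - 451 = 572597$)
$r + j{\left(-2223 \right)} = 572597 + \left(2 + 1292 \left(-2223\right) + \frac{2 \left(-2223\right)^{2}}{3}\right) = 572597 + \left(2 - 2872116 + \frac{2}{3} \cdot 4941729\right) = 572597 + \left(2 - 2872116 + 3294486\right) = 572597 + 422372 = 994969$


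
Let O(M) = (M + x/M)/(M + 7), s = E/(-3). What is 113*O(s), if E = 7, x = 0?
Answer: -113/2 ≈ -56.500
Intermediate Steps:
s = -7/3 (s = 7/(-3) = 7*(-⅓) = -7/3 ≈ -2.3333)
O(M) = M/(7 + M) (O(M) = (M + 0/M)/(M + 7) = (M + 0)/(7 + M) = M/(7 + M))
113*O(s) = 113*(-7/(3*(7 - 7/3))) = 113*(-7/(3*14/3)) = 113*(-7/3*3/14) = 113*(-½) = -113/2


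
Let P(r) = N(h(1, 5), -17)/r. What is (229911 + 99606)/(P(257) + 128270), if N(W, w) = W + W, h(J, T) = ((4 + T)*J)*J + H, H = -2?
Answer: 28228623/10988468 ≈ 2.5689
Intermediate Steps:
h(J, T) = -2 + J²*(4 + T) (h(J, T) = ((4 + T)*J)*J - 2 = (J*(4 + T))*J - 2 = J²*(4 + T) - 2 = -2 + J²*(4 + T))
N(W, w) = 2*W
P(r) = 14/r (P(r) = (2*(-2 + 4*1² + 5*1²))/r = (2*(-2 + 4*1 + 5*1))/r = (2*(-2 + 4 + 5))/r = (2*7)/r = 14/r)
(229911 + 99606)/(P(257) + 128270) = (229911 + 99606)/(14/257 + 128270) = 329517/(14*(1/257) + 128270) = 329517/(14/257 + 128270) = 329517/(32965404/257) = 329517*(257/32965404) = 28228623/10988468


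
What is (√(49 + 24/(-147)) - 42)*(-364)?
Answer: 15288 - 52*√2393 ≈ 12744.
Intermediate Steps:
(√(49 + 24/(-147)) - 42)*(-364) = (√(49 + 24*(-1/147)) - 42)*(-364) = (√(49 - 8/49) - 42)*(-364) = (√(2393/49) - 42)*(-364) = (√2393/7 - 42)*(-364) = (-42 + √2393/7)*(-364) = 15288 - 52*√2393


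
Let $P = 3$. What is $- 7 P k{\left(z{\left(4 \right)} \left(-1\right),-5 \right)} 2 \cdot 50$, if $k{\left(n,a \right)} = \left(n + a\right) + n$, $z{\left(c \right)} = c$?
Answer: $27300$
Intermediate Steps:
$k{\left(n,a \right)} = a + 2 n$ ($k{\left(n,a \right)} = \left(a + n\right) + n = a + 2 n$)
$- 7 P k{\left(z{\left(4 \right)} \left(-1\right),-5 \right)} 2 \cdot 50 = \left(-7\right) 3 \left(-5 + 2 \cdot 4 \left(-1\right)\right) 2 \cdot 50 = - 21 \left(-5 + 2 \left(-4\right)\right) 100 = - 21 \left(-5 - 8\right) 100 = \left(-21\right) \left(-13\right) 100 = 273 \cdot 100 = 27300$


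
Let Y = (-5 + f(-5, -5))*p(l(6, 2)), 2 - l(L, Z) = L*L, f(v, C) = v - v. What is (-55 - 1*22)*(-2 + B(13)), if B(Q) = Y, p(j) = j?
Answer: -12936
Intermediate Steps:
f(v, C) = 0
l(L, Z) = 2 - L² (l(L, Z) = 2 - L*L = 2 - L²)
Y = 170 (Y = (-5 + 0)*(2 - 1*6²) = -5*(2 - 1*36) = -5*(2 - 36) = -5*(-34) = 170)
B(Q) = 170
(-55 - 1*22)*(-2 + B(13)) = (-55 - 1*22)*(-2 + 170) = (-55 - 22)*168 = -77*168 = -12936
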